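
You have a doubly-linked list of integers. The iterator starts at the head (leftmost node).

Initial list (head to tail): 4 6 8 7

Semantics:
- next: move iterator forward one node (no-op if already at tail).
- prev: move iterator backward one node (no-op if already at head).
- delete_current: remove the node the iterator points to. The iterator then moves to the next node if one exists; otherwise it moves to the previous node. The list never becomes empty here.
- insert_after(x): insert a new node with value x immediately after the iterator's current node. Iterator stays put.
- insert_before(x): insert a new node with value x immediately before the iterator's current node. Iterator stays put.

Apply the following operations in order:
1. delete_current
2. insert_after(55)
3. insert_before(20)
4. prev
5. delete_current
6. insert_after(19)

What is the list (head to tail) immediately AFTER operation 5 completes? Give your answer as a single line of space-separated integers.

After 1 (delete_current): list=[6, 8, 7] cursor@6
After 2 (insert_after(55)): list=[6, 55, 8, 7] cursor@6
After 3 (insert_before(20)): list=[20, 6, 55, 8, 7] cursor@6
After 4 (prev): list=[20, 6, 55, 8, 7] cursor@20
After 5 (delete_current): list=[6, 55, 8, 7] cursor@6

Answer: 6 55 8 7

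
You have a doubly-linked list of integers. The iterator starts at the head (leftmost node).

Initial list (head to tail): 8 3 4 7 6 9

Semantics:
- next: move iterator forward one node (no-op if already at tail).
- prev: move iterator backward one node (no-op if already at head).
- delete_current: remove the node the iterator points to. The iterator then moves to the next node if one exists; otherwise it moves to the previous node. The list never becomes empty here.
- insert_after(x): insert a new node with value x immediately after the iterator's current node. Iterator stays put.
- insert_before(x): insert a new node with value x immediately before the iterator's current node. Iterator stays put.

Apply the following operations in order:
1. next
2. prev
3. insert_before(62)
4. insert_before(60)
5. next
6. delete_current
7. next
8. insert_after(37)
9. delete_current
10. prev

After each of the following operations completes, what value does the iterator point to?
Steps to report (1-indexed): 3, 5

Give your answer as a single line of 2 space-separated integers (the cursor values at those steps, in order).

After 1 (next): list=[8, 3, 4, 7, 6, 9] cursor@3
After 2 (prev): list=[8, 3, 4, 7, 6, 9] cursor@8
After 3 (insert_before(62)): list=[62, 8, 3, 4, 7, 6, 9] cursor@8
After 4 (insert_before(60)): list=[62, 60, 8, 3, 4, 7, 6, 9] cursor@8
After 5 (next): list=[62, 60, 8, 3, 4, 7, 6, 9] cursor@3
After 6 (delete_current): list=[62, 60, 8, 4, 7, 6, 9] cursor@4
After 7 (next): list=[62, 60, 8, 4, 7, 6, 9] cursor@7
After 8 (insert_after(37)): list=[62, 60, 8, 4, 7, 37, 6, 9] cursor@7
After 9 (delete_current): list=[62, 60, 8, 4, 37, 6, 9] cursor@37
After 10 (prev): list=[62, 60, 8, 4, 37, 6, 9] cursor@4

Answer: 8 3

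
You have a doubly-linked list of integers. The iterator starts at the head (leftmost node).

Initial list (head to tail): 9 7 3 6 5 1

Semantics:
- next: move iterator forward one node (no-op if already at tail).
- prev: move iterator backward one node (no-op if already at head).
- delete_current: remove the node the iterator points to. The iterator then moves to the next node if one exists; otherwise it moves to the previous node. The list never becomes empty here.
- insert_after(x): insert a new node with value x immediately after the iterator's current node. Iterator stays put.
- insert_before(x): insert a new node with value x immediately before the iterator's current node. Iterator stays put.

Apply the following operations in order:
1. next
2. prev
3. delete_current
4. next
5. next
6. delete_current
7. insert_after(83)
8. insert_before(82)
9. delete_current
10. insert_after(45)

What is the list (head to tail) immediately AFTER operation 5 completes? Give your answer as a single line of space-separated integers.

Answer: 7 3 6 5 1

Derivation:
After 1 (next): list=[9, 7, 3, 6, 5, 1] cursor@7
After 2 (prev): list=[9, 7, 3, 6, 5, 1] cursor@9
After 3 (delete_current): list=[7, 3, 6, 5, 1] cursor@7
After 4 (next): list=[7, 3, 6, 5, 1] cursor@3
After 5 (next): list=[7, 3, 6, 5, 1] cursor@6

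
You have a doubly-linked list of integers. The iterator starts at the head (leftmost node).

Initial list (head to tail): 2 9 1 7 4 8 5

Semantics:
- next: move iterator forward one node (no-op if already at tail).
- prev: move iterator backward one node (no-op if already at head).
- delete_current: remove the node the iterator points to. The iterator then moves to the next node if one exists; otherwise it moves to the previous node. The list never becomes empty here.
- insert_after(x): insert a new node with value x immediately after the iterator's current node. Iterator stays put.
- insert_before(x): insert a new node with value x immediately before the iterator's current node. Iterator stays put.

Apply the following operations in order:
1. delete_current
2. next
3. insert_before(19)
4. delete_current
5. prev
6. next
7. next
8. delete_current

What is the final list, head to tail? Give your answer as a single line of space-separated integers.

Answer: 9 19 7 8 5

Derivation:
After 1 (delete_current): list=[9, 1, 7, 4, 8, 5] cursor@9
After 2 (next): list=[9, 1, 7, 4, 8, 5] cursor@1
After 3 (insert_before(19)): list=[9, 19, 1, 7, 4, 8, 5] cursor@1
After 4 (delete_current): list=[9, 19, 7, 4, 8, 5] cursor@7
After 5 (prev): list=[9, 19, 7, 4, 8, 5] cursor@19
After 6 (next): list=[9, 19, 7, 4, 8, 5] cursor@7
After 7 (next): list=[9, 19, 7, 4, 8, 5] cursor@4
After 8 (delete_current): list=[9, 19, 7, 8, 5] cursor@8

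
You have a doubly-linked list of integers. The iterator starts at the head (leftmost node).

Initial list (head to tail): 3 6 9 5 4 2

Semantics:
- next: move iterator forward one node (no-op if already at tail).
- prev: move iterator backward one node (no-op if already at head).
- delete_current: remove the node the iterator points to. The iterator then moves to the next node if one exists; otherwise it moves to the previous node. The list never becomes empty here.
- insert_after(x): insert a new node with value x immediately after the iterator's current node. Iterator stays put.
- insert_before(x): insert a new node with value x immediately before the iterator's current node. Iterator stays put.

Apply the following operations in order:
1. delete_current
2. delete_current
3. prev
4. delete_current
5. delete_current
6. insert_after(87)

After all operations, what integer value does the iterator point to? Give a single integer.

Answer: 4

Derivation:
After 1 (delete_current): list=[6, 9, 5, 4, 2] cursor@6
After 2 (delete_current): list=[9, 5, 4, 2] cursor@9
After 3 (prev): list=[9, 5, 4, 2] cursor@9
After 4 (delete_current): list=[5, 4, 2] cursor@5
After 5 (delete_current): list=[4, 2] cursor@4
After 6 (insert_after(87)): list=[4, 87, 2] cursor@4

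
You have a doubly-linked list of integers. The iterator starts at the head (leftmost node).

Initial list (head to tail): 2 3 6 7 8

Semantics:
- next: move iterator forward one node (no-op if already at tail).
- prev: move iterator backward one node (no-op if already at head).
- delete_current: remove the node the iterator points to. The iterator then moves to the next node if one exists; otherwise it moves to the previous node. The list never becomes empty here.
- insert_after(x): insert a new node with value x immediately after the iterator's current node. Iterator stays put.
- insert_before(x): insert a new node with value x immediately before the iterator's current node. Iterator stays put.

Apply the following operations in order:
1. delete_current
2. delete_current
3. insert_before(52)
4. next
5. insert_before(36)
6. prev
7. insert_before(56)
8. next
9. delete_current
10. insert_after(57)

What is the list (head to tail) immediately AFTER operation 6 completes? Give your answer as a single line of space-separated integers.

Answer: 52 6 36 7 8

Derivation:
After 1 (delete_current): list=[3, 6, 7, 8] cursor@3
After 2 (delete_current): list=[6, 7, 8] cursor@6
After 3 (insert_before(52)): list=[52, 6, 7, 8] cursor@6
After 4 (next): list=[52, 6, 7, 8] cursor@7
After 5 (insert_before(36)): list=[52, 6, 36, 7, 8] cursor@7
After 6 (prev): list=[52, 6, 36, 7, 8] cursor@36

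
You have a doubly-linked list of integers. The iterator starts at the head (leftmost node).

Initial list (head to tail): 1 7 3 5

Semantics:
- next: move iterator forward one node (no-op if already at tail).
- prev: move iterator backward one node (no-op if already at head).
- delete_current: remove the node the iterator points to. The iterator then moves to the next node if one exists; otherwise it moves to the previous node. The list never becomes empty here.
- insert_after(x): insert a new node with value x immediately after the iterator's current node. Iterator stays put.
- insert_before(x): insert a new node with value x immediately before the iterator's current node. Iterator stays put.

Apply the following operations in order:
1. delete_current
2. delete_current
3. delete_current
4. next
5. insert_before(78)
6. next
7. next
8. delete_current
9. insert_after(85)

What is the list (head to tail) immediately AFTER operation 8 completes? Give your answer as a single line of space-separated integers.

Answer: 78

Derivation:
After 1 (delete_current): list=[7, 3, 5] cursor@7
After 2 (delete_current): list=[3, 5] cursor@3
After 3 (delete_current): list=[5] cursor@5
After 4 (next): list=[5] cursor@5
After 5 (insert_before(78)): list=[78, 5] cursor@5
After 6 (next): list=[78, 5] cursor@5
After 7 (next): list=[78, 5] cursor@5
After 8 (delete_current): list=[78] cursor@78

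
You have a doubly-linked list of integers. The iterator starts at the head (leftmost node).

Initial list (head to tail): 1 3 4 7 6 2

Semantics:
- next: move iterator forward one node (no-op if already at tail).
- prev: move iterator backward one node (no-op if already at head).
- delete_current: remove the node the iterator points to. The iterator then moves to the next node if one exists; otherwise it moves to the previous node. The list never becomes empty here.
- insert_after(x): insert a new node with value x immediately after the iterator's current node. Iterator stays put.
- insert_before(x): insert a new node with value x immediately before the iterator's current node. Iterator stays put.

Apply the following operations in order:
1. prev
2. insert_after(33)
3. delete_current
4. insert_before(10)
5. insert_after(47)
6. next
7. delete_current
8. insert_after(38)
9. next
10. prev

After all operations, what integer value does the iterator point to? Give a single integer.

After 1 (prev): list=[1, 3, 4, 7, 6, 2] cursor@1
After 2 (insert_after(33)): list=[1, 33, 3, 4, 7, 6, 2] cursor@1
After 3 (delete_current): list=[33, 3, 4, 7, 6, 2] cursor@33
After 4 (insert_before(10)): list=[10, 33, 3, 4, 7, 6, 2] cursor@33
After 5 (insert_after(47)): list=[10, 33, 47, 3, 4, 7, 6, 2] cursor@33
After 6 (next): list=[10, 33, 47, 3, 4, 7, 6, 2] cursor@47
After 7 (delete_current): list=[10, 33, 3, 4, 7, 6, 2] cursor@3
After 8 (insert_after(38)): list=[10, 33, 3, 38, 4, 7, 6, 2] cursor@3
After 9 (next): list=[10, 33, 3, 38, 4, 7, 6, 2] cursor@38
After 10 (prev): list=[10, 33, 3, 38, 4, 7, 6, 2] cursor@3

Answer: 3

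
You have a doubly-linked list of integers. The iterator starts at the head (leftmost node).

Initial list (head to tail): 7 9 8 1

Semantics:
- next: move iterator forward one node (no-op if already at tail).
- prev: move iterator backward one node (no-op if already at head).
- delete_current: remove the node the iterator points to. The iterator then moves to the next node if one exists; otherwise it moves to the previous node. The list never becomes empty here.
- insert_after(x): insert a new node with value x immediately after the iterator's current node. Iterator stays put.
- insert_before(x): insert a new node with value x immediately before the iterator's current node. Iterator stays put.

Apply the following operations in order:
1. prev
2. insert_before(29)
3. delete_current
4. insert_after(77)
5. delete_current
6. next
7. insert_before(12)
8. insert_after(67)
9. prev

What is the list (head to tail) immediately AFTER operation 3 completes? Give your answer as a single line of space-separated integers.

After 1 (prev): list=[7, 9, 8, 1] cursor@7
After 2 (insert_before(29)): list=[29, 7, 9, 8, 1] cursor@7
After 3 (delete_current): list=[29, 9, 8, 1] cursor@9

Answer: 29 9 8 1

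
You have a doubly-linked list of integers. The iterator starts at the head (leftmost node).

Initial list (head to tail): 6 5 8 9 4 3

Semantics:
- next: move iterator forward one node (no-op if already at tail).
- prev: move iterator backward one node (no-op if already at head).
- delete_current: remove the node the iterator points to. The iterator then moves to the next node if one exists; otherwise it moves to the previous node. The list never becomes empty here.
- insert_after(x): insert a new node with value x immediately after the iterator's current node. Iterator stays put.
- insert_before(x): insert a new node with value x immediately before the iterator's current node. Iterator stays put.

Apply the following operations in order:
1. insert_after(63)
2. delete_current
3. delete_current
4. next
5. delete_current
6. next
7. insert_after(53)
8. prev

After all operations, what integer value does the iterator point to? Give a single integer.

Answer: 9

Derivation:
After 1 (insert_after(63)): list=[6, 63, 5, 8, 9, 4, 3] cursor@6
After 2 (delete_current): list=[63, 5, 8, 9, 4, 3] cursor@63
After 3 (delete_current): list=[5, 8, 9, 4, 3] cursor@5
After 4 (next): list=[5, 8, 9, 4, 3] cursor@8
After 5 (delete_current): list=[5, 9, 4, 3] cursor@9
After 6 (next): list=[5, 9, 4, 3] cursor@4
After 7 (insert_after(53)): list=[5, 9, 4, 53, 3] cursor@4
After 8 (prev): list=[5, 9, 4, 53, 3] cursor@9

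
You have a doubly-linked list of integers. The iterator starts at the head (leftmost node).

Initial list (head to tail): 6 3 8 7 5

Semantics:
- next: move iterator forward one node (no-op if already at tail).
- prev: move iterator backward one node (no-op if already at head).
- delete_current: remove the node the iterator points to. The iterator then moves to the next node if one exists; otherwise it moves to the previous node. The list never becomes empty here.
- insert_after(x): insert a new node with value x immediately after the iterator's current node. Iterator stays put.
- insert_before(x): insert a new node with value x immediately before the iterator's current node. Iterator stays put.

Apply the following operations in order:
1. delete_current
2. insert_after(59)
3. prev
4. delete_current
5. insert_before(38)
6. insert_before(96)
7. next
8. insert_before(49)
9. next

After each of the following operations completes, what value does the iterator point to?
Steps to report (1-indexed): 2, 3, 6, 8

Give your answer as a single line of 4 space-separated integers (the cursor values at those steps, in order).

Answer: 3 3 59 8

Derivation:
After 1 (delete_current): list=[3, 8, 7, 5] cursor@3
After 2 (insert_after(59)): list=[3, 59, 8, 7, 5] cursor@3
After 3 (prev): list=[3, 59, 8, 7, 5] cursor@3
After 4 (delete_current): list=[59, 8, 7, 5] cursor@59
After 5 (insert_before(38)): list=[38, 59, 8, 7, 5] cursor@59
After 6 (insert_before(96)): list=[38, 96, 59, 8, 7, 5] cursor@59
After 7 (next): list=[38, 96, 59, 8, 7, 5] cursor@8
After 8 (insert_before(49)): list=[38, 96, 59, 49, 8, 7, 5] cursor@8
After 9 (next): list=[38, 96, 59, 49, 8, 7, 5] cursor@7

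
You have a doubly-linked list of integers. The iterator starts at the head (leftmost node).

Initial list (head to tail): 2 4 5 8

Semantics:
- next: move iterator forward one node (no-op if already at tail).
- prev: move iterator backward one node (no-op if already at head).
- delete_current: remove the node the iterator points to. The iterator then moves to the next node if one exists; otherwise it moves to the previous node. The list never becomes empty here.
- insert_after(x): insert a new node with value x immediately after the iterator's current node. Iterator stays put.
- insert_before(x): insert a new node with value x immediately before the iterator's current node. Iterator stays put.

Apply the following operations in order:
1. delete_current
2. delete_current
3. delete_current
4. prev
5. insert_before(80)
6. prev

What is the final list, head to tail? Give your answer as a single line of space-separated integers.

Answer: 80 8

Derivation:
After 1 (delete_current): list=[4, 5, 8] cursor@4
After 2 (delete_current): list=[5, 8] cursor@5
After 3 (delete_current): list=[8] cursor@8
After 4 (prev): list=[8] cursor@8
After 5 (insert_before(80)): list=[80, 8] cursor@8
After 6 (prev): list=[80, 8] cursor@80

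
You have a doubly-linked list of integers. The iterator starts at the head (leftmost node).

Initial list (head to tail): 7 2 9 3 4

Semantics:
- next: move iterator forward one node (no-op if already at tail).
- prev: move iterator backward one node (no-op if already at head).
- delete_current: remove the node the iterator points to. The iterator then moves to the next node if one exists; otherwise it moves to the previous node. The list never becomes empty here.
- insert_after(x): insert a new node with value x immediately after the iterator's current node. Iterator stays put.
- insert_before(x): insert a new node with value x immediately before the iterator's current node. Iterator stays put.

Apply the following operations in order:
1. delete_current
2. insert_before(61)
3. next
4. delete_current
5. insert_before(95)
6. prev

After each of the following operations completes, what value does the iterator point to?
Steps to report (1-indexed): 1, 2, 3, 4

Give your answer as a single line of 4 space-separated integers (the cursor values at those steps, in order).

After 1 (delete_current): list=[2, 9, 3, 4] cursor@2
After 2 (insert_before(61)): list=[61, 2, 9, 3, 4] cursor@2
After 3 (next): list=[61, 2, 9, 3, 4] cursor@9
After 4 (delete_current): list=[61, 2, 3, 4] cursor@3
After 5 (insert_before(95)): list=[61, 2, 95, 3, 4] cursor@3
After 6 (prev): list=[61, 2, 95, 3, 4] cursor@95

Answer: 2 2 9 3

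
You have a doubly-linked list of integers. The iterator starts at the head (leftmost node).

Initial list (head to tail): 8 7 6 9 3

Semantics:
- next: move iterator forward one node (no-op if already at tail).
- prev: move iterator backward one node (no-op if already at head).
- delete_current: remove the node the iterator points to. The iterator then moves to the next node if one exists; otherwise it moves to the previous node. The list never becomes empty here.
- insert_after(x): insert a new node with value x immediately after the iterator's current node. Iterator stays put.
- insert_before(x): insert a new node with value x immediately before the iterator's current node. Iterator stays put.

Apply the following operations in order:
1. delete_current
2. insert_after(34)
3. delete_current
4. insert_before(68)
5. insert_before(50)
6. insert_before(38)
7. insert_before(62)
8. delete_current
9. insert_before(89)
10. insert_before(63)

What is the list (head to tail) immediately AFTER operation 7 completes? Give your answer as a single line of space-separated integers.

After 1 (delete_current): list=[7, 6, 9, 3] cursor@7
After 2 (insert_after(34)): list=[7, 34, 6, 9, 3] cursor@7
After 3 (delete_current): list=[34, 6, 9, 3] cursor@34
After 4 (insert_before(68)): list=[68, 34, 6, 9, 3] cursor@34
After 5 (insert_before(50)): list=[68, 50, 34, 6, 9, 3] cursor@34
After 6 (insert_before(38)): list=[68, 50, 38, 34, 6, 9, 3] cursor@34
After 7 (insert_before(62)): list=[68, 50, 38, 62, 34, 6, 9, 3] cursor@34

Answer: 68 50 38 62 34 6 9 3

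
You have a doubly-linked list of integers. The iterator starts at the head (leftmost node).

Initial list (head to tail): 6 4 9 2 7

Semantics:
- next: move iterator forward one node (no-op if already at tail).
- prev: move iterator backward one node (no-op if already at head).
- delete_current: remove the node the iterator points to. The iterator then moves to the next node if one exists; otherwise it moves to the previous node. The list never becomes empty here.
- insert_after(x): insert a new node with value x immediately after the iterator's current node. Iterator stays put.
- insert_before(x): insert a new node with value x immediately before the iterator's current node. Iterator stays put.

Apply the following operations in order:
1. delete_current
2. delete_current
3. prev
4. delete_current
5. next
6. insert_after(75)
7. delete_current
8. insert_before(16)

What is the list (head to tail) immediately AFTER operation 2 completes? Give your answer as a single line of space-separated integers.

After 1 (delete_current): list=[4, 9, 2, 7] cursor@4
After 2 (delete_current): list=[9, 2, 7] cursor@9

Answer: 9 2 7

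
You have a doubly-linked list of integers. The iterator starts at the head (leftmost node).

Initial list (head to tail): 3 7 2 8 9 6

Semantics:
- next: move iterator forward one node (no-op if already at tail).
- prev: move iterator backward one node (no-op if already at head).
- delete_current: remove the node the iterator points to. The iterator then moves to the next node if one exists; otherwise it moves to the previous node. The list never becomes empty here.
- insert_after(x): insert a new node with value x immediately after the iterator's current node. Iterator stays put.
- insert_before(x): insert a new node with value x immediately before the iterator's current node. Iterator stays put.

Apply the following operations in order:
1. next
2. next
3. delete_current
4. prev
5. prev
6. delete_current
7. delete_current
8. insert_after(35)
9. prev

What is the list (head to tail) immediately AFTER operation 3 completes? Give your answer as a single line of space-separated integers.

After 1 (next): list=[3, 7, 2, 8, 9, 6] cursor@7
After 2 (next): list=[3, 7, 2, 8, 9, 6] cursor@2
After 3 (delete_current): list=[3, 7, 8, 9, 6] cursor@8

Answer: 3 7 8 9 6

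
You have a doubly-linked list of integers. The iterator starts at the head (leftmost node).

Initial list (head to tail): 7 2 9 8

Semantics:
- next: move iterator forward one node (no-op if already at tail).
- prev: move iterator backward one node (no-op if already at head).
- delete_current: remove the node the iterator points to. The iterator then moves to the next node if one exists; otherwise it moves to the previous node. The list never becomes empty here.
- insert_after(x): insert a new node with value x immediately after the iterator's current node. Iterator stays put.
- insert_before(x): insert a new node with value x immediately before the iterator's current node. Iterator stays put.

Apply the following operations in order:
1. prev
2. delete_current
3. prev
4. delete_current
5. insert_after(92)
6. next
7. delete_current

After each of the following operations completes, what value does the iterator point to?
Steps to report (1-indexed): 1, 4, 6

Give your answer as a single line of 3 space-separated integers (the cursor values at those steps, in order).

Answer: 7 9 92

Derivation:
After 1 (prev): list=[7, 2, 9, 8] cursor@7
After 2 (delete_current): list=[2, 9, 8] cursor@2
After 3 (prev): list=[2, 9, 8] cursor@2
After 4 (delete_current): list=[9, 8] cursor@9
After 5 (insert_after(92)): list=[9, 92, 8] cursor@9
After 6 (next): list=[9, 92, 8] cursor@92
After 7 (delete_current): list=[9, 8] cursor@8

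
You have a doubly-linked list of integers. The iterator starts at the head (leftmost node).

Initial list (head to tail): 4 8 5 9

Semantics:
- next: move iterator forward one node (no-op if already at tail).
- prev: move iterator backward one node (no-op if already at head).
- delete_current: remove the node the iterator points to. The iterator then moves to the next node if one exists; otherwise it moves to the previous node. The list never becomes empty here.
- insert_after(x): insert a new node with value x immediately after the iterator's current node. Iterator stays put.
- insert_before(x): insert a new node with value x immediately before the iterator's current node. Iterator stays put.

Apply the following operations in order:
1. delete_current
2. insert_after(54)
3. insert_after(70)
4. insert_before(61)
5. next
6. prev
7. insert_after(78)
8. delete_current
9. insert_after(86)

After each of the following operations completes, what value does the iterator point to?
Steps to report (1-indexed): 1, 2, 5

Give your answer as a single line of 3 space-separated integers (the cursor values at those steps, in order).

After 1 (delete_current): list=[8, 5, 9] cursor@8
After 2 (insert_after(54)): list=[8, 54, 5, 9] cursor@8
After 3 (insert_after(70)): list=[8, 70, 54, 5, 9] cursor@8
After 4 (insert_before(61)): list=[61, 8, 70, 54, 5, 9] cursor@8
After 5 (next): list=[61, 8, 70, 54, 5, 9] cursor@70
After 6 (prev): list=[61, 8, 70, 54, 5, 9] cursor@8
After 7 (insert_after(78)): list=[61, 8, 78, 70, 54, 5, 9] cursor@8
After 8 (delete_current): list=[61, 78, 70, 54, 5, 9] cursor@78
After 9 (insert_after(86)): list=[61, 78, 86, 70, 54, 5, 9] cursor@78

Answer: 8 8 70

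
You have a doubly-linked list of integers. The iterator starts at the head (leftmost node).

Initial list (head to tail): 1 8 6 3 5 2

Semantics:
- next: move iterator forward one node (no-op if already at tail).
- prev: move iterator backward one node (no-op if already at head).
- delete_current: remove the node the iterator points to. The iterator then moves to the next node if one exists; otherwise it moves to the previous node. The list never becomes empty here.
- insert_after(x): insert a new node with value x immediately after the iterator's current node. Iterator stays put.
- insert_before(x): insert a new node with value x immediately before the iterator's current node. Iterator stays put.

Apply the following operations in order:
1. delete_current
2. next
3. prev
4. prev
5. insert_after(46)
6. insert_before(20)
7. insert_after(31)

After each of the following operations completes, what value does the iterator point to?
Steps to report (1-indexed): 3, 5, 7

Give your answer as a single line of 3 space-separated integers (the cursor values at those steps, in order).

Answer: 8 8 8

Derivation:
After 1 (delete_current): list=[8, 6, 3, 5, 2] cursor@8
After 2 (next): list=[8, 6, 3, 5, 2] cursor@6
After 3 (prev): list=[8, 6, 3, 5, 2] cursor@8
After 4 (prev): list=[8, 6, 3, 5, 2] cursor@8
After 5 (insert_after(46)): list=[8, 46, 6, 3, 5, 2] cursor@8
After 6 (insert_before(20)): list=[20, 8, 46, 6, 3, 5, 2] cursor@8
After 7 (insert_after(31)): list=[20, 8, 31, 46, 6, 3, 5, 2] cursor@8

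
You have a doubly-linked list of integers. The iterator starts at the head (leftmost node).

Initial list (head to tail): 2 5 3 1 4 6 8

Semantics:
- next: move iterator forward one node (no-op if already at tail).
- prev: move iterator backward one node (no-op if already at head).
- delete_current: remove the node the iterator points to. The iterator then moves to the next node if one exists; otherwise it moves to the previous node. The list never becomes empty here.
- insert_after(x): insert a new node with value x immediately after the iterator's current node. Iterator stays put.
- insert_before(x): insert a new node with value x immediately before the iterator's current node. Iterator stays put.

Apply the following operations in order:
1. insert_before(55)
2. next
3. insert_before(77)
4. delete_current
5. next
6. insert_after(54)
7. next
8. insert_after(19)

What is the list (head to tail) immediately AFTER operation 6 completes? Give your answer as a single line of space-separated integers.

Answer: 55 2 77 3 1 54 4 6 8

Derivation:
After 1 (insert_before(55)): list=[55, 2, 5, 3, 1, 4, 6, 8] cursor@2
After 2 (next): list=[55, 2, 5, 3, 1, 4, 6, 8] cursor@5
After 3 (insert_before(77)): list=[55, 2, 77, 5, 3, 1, 4, 6, 8] cursor@5
After 4 (delete_current): list=[55, 2, 77, 3, 1, 4, 6, 8] cursor@3
After 5 (next): list=[55, 2, 77, 3, 1, 4, 6, 8] cursor@1
After 6 (insert_after(54)): list=[55, 2, 77, 3, 1, 54, 4, 6, 8] cursor@1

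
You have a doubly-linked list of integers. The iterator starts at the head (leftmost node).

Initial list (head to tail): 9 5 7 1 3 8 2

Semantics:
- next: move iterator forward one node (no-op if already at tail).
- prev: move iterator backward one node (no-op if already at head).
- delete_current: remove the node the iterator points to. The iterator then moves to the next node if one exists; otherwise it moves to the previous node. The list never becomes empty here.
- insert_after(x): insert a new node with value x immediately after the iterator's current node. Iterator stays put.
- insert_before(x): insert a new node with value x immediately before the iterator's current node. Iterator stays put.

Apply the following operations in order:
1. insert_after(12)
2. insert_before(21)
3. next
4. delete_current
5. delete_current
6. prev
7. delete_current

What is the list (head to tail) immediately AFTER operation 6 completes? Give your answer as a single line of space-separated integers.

After 1 (insert_after(12)): list=[9, 12, 5, 7, 1, 3, 8, 2] cursor@9
After 2 (insert_before(21)): list=[21, 9, 12, 5, 7, 1, 3, 8, 2] cursor@9
After 3 (next): list=[21, 9, 12, 5, 7, 1, 3, 8, 2] cursor@12
After 4 (delete_current): list=[21, 9, 5, 7, 1, 3, 8, 2] cursor@5
After 5 (delete_current): list=[21, 9, 7, 1, 3, 8, 2] cursor@7
After 6 (prev): list=[21, 9, 7, 1, 3, 8, 2] cursor@9

Answer: 21 9 7 1 3 8 2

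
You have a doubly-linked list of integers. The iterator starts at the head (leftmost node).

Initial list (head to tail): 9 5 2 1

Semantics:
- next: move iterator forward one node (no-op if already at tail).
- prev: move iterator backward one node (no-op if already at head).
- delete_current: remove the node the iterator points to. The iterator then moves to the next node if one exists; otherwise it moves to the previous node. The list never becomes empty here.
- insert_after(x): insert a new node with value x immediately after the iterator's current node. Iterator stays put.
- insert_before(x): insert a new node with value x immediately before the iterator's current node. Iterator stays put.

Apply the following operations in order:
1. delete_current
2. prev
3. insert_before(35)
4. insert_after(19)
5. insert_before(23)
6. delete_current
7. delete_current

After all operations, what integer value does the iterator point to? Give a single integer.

Answer: 2

Derivation:
After 1 (delete_current): list=[5, 2, 1] cursor@5
After 2 (prev): list=[5, 2, 1] cursor@5
After 3 (insert_before(35)): list=[35, 5, 2, 1] cursor@5
After 4 (insert_after(19)): list=[35, 5, 19, 2, 1] cursor@5
After 5 (insert_before(23)): list=[35, 23, 5, 19, 2, 1] cursor@5
After 6 (delete_current): list=[35, 23, 19, 2, 1] cursor@19
After 7 (delete_current): list=[35, 23, 2, 1] cursor@2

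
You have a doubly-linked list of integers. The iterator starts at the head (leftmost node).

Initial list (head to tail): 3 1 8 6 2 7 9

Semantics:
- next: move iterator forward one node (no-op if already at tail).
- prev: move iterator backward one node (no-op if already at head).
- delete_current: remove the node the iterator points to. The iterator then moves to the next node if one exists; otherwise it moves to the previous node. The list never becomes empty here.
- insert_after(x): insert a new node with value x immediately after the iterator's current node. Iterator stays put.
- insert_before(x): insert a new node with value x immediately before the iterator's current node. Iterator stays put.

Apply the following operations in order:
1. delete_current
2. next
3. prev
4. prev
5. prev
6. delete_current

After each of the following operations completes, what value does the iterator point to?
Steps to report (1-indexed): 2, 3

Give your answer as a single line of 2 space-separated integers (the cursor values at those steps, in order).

Answer: 8 1

Derivation:
After 1 (delete_current): list=[1, 8, 6, 2, 7, 9] cursor@1
After 2 (next): list=[1, 8, 6, 2, 7, 9] cursor@8
After 3 (prev): list=[1, 8, 6, 2, 7, 9] cursor@1
After 4 (prev): list=[1, 8, 6, 2, 7, 9] cursor@1
After 5 (prev): list=[1, 8, 6, 2, 7, 9] cursor@1
After 6 (delete_current): list=[8, 6, 2, 7, 9] cursor@8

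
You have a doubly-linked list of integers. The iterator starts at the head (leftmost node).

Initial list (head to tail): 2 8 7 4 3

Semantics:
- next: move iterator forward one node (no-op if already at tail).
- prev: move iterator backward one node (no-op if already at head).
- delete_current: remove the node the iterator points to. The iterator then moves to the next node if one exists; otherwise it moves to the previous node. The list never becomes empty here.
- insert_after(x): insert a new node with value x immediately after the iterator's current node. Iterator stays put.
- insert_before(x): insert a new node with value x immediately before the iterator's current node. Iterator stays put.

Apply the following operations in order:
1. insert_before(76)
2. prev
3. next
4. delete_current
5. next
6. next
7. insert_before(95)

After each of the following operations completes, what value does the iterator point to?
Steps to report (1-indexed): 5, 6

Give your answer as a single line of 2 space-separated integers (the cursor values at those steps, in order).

After 1 (insert_before(76)): list=[76, 2, 8, 7, 4, 3] cursor@2
After 2 (prev): list=[76, 2, 8, 7, 4, 3] cursor@76
After 3 (next): list=[76, 2, 8, 7, 4, 3] cursor@2
After 4 (delete_current): list=[76, 8, 7, 4, 3] cursor@8
After 5 (next): list=[76, 8, 7, 4, 3] cursor@7
After 6 (next): list=[76, 8, 7, 4, 3] cursor@4
After 7 (insert_before(95)): list=[76, 8, 7, 95, 4, 3] cursor@4

Answer: 7 4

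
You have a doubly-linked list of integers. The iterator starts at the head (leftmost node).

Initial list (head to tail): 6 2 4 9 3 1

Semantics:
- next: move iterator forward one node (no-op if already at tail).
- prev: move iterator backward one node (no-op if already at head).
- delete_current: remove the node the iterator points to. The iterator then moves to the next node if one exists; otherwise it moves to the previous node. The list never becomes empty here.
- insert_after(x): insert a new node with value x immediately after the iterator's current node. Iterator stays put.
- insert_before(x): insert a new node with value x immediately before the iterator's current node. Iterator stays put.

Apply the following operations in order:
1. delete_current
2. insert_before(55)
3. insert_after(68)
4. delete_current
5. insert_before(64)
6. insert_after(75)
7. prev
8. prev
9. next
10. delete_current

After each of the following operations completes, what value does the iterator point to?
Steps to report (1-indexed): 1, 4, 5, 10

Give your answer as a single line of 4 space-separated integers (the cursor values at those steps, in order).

Answer: 2 68 68 68

Derivation:
After 1 (delete_current): list=[2, 4, 9, 3, 1] cursor@2
After 2 (insert_before(55)): list=[55, 2, 4, 9, 3, 1] cursor@2
After 3 (insert_after(68)): list=[55, 2, 68, 4, 9, 3, 1] cursor@2
After 4 (delete_current): list=[55, 68, 4, 9, 3, 1] cursor@68
After 5 (insert_before(64)): list=[55, 64, 68, 4, 9, 3, 1] cursor@68
After 6 (insert_after(75)): list=[55, 64, 68, 75, 4, 9, 3, 1] cursor@68
After 7 (prev): list=[55, 64, 68, 75, 4, 9, 3, 1] cursor@64
After 8 (prev): list=[55, 64, 68, 75, 4, 9, 3, 1] cursor@55
After 9 (next): list=[55, 64, 68, 75, 4, 9, 3, 1] cursor@64
After 10 (delete_current): list=[55, 68, 75, 4, 9, 3, 1] cursor@68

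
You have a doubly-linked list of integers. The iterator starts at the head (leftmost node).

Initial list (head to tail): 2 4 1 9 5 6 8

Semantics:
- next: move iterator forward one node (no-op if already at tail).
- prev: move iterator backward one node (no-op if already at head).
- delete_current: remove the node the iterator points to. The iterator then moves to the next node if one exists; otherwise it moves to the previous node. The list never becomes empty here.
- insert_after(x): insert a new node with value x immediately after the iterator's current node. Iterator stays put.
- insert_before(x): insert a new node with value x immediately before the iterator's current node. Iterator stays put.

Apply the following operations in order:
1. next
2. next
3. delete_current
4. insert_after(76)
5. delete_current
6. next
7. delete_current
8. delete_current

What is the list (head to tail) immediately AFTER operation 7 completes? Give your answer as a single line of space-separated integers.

Answer: 2 4 76 6 8

Derivation:
After 1 (next): list=[2, 4, 1, 9, 5, 6, 8] cursor@4
After 2 (next): list=[2, 4, 1, 9, 5, 6, 8] cursor@1
After 3 (delete_current): list=[2, 4, 9, 5, 6, 8] cursor@9
After 4 (insert_after(76)): list=[2, 4, 9, 76, 5, 6, 8] cursor@9
After 5 (delete_current): list=[2, 4, 76, 5, 6, 8] cursor@76
After 6 (next): list=[2, 4, 76, 5, 6, 8] cursor@5
After 7 (delete_current): list=[2, 4, 76, 6, 8] cursor@6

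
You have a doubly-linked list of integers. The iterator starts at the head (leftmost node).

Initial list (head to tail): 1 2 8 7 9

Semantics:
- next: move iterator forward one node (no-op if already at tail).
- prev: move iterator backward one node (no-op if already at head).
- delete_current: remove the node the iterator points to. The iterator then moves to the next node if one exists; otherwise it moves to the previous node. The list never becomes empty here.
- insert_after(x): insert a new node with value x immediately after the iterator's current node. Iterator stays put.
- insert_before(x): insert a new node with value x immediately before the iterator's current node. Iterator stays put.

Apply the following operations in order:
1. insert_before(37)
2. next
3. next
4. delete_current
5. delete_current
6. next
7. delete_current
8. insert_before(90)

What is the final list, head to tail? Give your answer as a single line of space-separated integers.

After 1 (insert_before(37)): list=[37, 1, 2, 8, 7, 9] cursor@1
After 2 (next): list=[37, 1, 2, 8, 7, 9] cursor@2
After 3 (next): list=[37, 1, 2, 8, 7, 9] cursor@8
After 4 (delete_current): list=[37, 1, 2, 7, 9] cursor@7
After 5 (delete_current): list=[37, 1, 2, 9] cursor@9
After 6 (next): list=[37, 1, 2, 9] cursor@9
After 7 (delete_current): list=[37, 1, 2] cursor@2
After 8 (insert_before(90)): list=[37, 1, 90, 2] cursor@2

Answer: 37 1 90 2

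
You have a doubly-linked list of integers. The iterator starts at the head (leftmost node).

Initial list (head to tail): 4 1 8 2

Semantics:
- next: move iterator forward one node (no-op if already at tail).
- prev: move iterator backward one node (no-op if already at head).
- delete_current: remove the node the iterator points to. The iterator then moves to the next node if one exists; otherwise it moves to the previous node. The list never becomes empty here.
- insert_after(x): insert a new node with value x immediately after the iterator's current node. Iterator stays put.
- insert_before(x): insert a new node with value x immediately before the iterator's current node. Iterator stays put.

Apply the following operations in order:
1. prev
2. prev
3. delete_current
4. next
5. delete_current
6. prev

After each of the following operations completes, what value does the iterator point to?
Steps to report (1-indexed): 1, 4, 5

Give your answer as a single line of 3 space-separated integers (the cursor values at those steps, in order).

After 1 (prev): list=[4, 1, 8, 2] cursor@4
After 2 (prev): list=[4, 1, 8, 2] cursor@4
After 3 (delete_current): list=[1, 8, 2] cursor@1
After 4 (next): list=[1, 8, 2] cursor@8
After 5 (delete_current): list=[1, 2] cursor@2
After 6 (prev): list=[1, 2] cursor@1

Answer: 4 8 2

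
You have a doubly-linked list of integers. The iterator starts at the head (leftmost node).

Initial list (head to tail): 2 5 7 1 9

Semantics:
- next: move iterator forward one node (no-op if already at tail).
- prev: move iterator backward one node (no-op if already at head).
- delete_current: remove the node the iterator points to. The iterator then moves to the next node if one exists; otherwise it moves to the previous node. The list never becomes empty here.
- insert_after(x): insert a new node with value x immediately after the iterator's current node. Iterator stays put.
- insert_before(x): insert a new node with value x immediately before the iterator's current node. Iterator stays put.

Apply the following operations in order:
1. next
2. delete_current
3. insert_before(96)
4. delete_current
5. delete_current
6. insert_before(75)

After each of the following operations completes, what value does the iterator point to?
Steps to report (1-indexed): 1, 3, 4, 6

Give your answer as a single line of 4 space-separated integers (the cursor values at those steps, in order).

After 1 (next): list=[2, 5, 7, 1, 9] cursor@5
After 2 (delete_current): list=[2, 7, 1, 9] cursor@7
After 3 (insert_before(96)): list=[2, 96, 7, 1, 9] cursor@7
After 4 (delete_current): list=[2, 96, 1, 9] cursor@1
After 5 (delete_current): list=[2, 96, 9] cursor@9
After 6 (insert_before(75)): list=[2, 96, 75, 9] cursor@9

Answer: 5 7 1 9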